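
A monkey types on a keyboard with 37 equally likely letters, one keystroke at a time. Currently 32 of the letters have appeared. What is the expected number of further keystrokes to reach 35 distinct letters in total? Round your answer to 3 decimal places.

The wait to go from k to k+1 distinct letters is geometric with mean 37/(37-k).
Sum over k = 32,...,34: E = 37/5 + 37/4 + 37/3 = 28.9833.

28.983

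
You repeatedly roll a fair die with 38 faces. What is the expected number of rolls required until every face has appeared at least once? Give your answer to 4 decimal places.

160.6603

After k distinct faces have appeared, the next roll gives a new one with probability (38-k)/38, so the expected wait for the (k+1)-th is 38/(38-k).
E[T] = 38/38 + 38/37 + 38/36 + ... + 38/2 + 38/1 = 38·H_{38}.
H_{38} = 4.22790, so E[T] = 160.66028.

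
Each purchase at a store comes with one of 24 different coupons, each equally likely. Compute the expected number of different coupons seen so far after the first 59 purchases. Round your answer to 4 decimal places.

For each coupon, P(seen in 59 purchases) = 1 - (23/24)^59 = 0.91881.
By linearity of expectation, E[distinct seen] = 24·(1 - (23/24)^59) = 22.05155.

22.0515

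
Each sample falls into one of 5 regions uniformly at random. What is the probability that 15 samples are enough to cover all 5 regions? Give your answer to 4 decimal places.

By inclusion–exclusion over which regions are missing,
P(all seen) = Σ_{j=0}^{5} (-1)^j C(5,j)((5-j)/5)^15
= 1.00000 - 0.17592 + 0.00470 - 0.00001 + 0.00000 - 0.00000
= 0.82877.

0.8288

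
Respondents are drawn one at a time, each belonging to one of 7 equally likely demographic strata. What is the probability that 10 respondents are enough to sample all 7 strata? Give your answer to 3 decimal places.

0.105

By inclusion–exclusion over which strata are missing,
P(all seen) = Σ_{j=0}^{7} (-1)^j C(7,j)((7-j)/7)^10
= 1.0000 - 1.4984 + 0.7260 - 0.1299 + 0.0073 - 0.0001 + 0.0000 - 0.0000
= 0.1049.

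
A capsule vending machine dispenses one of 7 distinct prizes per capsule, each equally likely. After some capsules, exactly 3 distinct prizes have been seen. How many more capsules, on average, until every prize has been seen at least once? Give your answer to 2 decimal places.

The wait to go from k to k+1 distinct prizes is geometric with mean 7/(7-k).
Sum over k = 3,...,6: E = 7/4 + 7/3 + 7/2 + 7/1 = 14.583.

14.58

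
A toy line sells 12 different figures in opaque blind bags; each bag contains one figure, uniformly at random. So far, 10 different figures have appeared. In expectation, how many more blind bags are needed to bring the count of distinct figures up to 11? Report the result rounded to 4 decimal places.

6.0000

With k distinct figures already seen, the next new one takes an expected 12/(12-k) blind bags.
Only the k = 10 term is needed: E = 12/2 = 6.00000.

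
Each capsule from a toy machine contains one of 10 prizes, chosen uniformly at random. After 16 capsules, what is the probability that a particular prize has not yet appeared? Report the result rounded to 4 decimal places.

0.1853

On each capsule the fixed prize fails to appear with probability 9/10.
P(still missing after 16) = (9/10)^16 = 0.18530.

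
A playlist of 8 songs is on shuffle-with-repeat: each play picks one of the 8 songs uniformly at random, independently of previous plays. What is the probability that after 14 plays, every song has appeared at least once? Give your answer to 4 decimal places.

Let A_i be the event that song i is missing after 14 plays. By inclusion–exclusion on the A_i,
P(all seen) = Σ_{j=0}^{8} (-1)^j C(8,j)((8-j)/8)^14
= 1.00000 - 1.23368 + 0.49890 - 0.07772 + 0.00427 - 0.00006 + 0.00000 - 0.00000 + 0.00000
= 0.19172.

0.1917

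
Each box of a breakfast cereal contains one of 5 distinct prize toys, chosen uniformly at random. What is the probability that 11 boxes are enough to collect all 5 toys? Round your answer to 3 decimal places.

0.606

By inclusion–exclusion over which toys are missing,
P(all seen) = Σ_{j=0}^{5} (-1)^j C(5,j)((5-j)/5)^11
= 1.0000 - 0.4295 + 0.0363 - 0.0004 + 0.0000 - 0.0000
= 0.6064.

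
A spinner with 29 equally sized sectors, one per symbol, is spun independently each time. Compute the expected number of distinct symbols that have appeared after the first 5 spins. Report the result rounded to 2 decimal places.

For each symbol, P(seen in 5 spins) = 1 - (28/29)^5 = 0.161.
By linearity of expectation, E[distinct seen] = 29·(1 - (28/29)^5) = 4.667.

4.67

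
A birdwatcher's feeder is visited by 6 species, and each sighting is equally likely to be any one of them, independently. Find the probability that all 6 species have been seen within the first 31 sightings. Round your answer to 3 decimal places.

By inclusion–exclusion over which species are missing,
P(all seen) = Σ_{j=0}^{6} (-1)^j C(6,j)((6-j)/6)^31
= 1.0000 - 0.0211 + 0.0001 - 0.0000 + 0.0000 - 0.0000 + 0.0000
= 0.9790.

0.979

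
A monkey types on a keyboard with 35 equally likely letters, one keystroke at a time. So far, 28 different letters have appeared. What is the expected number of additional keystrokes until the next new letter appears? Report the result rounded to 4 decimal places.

5.0000

Each keystroke yields a new letter with probability (35-28)/35 = 7/35, so the wait is geometric with mean 35/7.
E = 35/7 = 5.00000.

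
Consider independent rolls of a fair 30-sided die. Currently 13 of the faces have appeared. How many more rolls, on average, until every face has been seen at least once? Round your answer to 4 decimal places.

With k distinct faces already seen, the next new one takes an expected 30/(30-k) rolls.
Sum over k = 13,...,29: E = 30/17 + 30/16 + 30/15 + ... + 30/2 + 30/1 = 103.18658.

103.1866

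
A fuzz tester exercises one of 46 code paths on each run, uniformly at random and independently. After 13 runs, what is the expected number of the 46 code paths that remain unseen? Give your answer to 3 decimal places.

34.568

For each code path, P(unseen after 13) = (45/46)^13 = 0.7515.
By linearity of expectation, E[unseen] = 46·(45/46)^13 = 34.5676.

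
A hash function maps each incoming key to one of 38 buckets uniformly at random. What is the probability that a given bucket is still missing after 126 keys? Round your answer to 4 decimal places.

On each key the fixed bucket fails to appear with probability 37/38.
P(still missing after 126) = (37/38)^126 = 0.03473.

0.0347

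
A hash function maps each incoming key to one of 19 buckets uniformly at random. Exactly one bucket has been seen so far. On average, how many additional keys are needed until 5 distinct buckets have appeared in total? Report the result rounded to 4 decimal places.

From k distinct to k+1 distinct takes on average 19/(19-k) keys.
Sum over k = 1,...,4: E = 19/18 + 19/17 + 19/16 + 19/15 = 4.62737.

4.6274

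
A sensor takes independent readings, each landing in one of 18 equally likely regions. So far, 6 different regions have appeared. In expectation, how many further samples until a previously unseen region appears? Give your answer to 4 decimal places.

1.5000

The number of samples until the next new region is geometric with success probability 12/18, so its mean is 18/12.
E = 18/12 = 1.50000.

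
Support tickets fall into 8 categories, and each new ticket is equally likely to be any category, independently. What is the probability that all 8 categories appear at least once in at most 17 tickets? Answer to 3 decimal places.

0.366

Let A_i be the event that category i is missing after 17 tickets. By inclusion–exclusion on the A_i,
P(all seen) = Σ_{j=0}^{8} (-1)^j C(8,j)((8-j)/8)^17
= 1.0000 - 0.8265 + 0.2105 - 0.0190 + 0.0005 - 0.0000 + 0.0000 - 0.0000 + 0.0000
= 0.3656.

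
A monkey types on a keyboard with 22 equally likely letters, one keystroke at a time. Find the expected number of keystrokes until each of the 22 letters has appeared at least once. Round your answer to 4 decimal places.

The wait to go from k to k+1 distinct letters is geometric with mean 22/(22-k).
E[T] = 22/22 + 22/21 + 22/20 + ... + 22/2 + 22/1 = 22·H_{22}.
H_{22} = 3.69081, so E[T] = 81.19789.

81.1979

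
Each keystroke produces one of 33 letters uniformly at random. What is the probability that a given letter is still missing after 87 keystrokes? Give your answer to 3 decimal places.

Each keystroke misses the fixed letter with probability (33-1)/33 = 32/33, independently.
P(still missing after 87) = (32/33)^87 = 0.0688.

0.069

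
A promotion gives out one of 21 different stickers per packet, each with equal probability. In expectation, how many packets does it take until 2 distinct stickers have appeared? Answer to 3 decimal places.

Going from k to k+1 distinct takes a geometric number of packets with mean 21/(21-k).
Sum over k = 0,...,1: E = 21/21 + 21/20 = 2.0500.

2.050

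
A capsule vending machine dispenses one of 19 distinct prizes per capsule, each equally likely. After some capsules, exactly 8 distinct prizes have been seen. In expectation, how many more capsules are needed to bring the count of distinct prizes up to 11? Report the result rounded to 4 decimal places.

With k distinct prizes already seen, the next new one takes an expected 19/(19-k) capsules.
Sum over k = 8,...,10: E = 19/11 + 19/10 + 19/9 = 5.73838.

5.7384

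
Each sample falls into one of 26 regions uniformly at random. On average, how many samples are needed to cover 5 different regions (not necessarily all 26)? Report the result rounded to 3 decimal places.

Going from k to k+1 distinct takes a geometric number of samples with mean 26/(26-k).
Sum over k = 0,...,4: E = 26/26 + 26/25 + 26/24 + 26/23 + 26/22 = 5.4356.

5.436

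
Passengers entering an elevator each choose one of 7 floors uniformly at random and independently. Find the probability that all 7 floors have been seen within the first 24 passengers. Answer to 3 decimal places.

Let A_i be the event that floor i is missing after 24 passengers. By inclusion–exclusion on the A_i,
P(all seen) = Σ_{j=0}^{7} (-1)^j C(7,j)((7-j)/7)^24
= 1.0000 - 0.1731 + 0.0065 - 0.0001 + 0.0000 - 0.0000 + 0.0000 - 0.0000
= 0.8334.

0.833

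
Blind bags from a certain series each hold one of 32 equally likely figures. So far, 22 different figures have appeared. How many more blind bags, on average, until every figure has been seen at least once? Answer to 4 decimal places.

From k distinct to k+1 distinct takes on average 32/(32-k) blind bags.
Sum over k = 22,...,31: E = 32/10 + 32/9 + 32/8 + ... + 32/2 + 32/1 = 93.72698.

93.7270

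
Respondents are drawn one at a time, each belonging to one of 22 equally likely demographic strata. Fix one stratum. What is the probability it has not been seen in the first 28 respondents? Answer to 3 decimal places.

Each respondent misses the fixed stratum with probability (22-1)/22 = 21/22, independently.
P(still missing after 28) = (21/22)^28 = 0.2718.

0.272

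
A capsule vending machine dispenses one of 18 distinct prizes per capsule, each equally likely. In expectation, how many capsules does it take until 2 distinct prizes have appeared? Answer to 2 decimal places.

Going from k to k+1 distinct takes a geometric number of capsules with mean 18/(18-k).
Sum over k = 0,...,1: E = 18/18 + 18/17 = 2.059.

2.06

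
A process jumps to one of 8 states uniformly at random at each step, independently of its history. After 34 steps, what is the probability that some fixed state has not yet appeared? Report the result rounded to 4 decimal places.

Each step misses the fixed state with probability (8-1)/8 = 7/8, independently.
P(still missing after 34) = (7/8)^34 = 0.01067.

0.0107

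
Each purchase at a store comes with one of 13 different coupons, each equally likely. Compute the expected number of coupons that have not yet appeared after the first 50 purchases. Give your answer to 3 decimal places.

For each coupon, P(unseen after 50) = (12/13)^50 = 0.0183.
By linearity of expectation, E[unseen] = 13·(12/13)^50 = 0.2376.

0.238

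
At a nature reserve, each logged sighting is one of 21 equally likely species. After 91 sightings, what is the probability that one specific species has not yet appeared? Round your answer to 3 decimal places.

Each sighting misses the fixed species with probability (21-1)/21 = 20/21, independently.
P(still missing after 91) = (20/21)^91 = 0.0118.

0.012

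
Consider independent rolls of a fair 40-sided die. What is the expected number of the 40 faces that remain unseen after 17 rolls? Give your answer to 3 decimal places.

26.010

For each face, P(unseen after 17) = (39/40)^17 = 0.6502.
By linearity of expectation, E[unseen] = 40·(39/40)^17 = 26.0099.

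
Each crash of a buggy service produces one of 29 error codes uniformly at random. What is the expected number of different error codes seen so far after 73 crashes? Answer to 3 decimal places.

For each error code, P(seen in 73 crashes) = 1 - (28/29)^73 = 0.9228.
By linearity of expectation, E[distinct seen] = 29·(1 - (28/29)^73) = 26.7619.

26.762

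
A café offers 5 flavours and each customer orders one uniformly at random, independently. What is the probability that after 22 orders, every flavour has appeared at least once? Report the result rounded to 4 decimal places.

0.9632

Let A_i be the event that flavour i is missing after 22 orders. By inclusion–exclusion on the A_i,
P(all seen) = Σ_{j=0}^{5} (-1)^j C(5,j)((5-j)/5)^22
= 1.00000 - 0.03689 + 0.00013 - 0.00000 + 0.00000 - 0.00000
= 0.96324.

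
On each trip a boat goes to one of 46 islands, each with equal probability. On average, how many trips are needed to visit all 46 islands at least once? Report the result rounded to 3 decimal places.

Split into phases: going from k distinct to k+1 distinct takes on average 46/(46-k) trips.
E[T] = 46/46 + 46/45 + 46/44 + ... + 46/2 + 46/1 = 46·H_{46}.
H_{46} = 4.4167, so E[T] = 203.1676.

203.168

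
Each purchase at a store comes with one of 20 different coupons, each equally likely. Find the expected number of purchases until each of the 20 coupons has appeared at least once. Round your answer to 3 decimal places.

71.955

The wait to go from k to k+1 distinct coupons is geometric with mean 20/(20-k).
E[T] = 20/20 + 20/19 + 20/18 + ... + 20/2 + 20/1 = 20·H_{20}.
H_{20} = 3.5977, so E[T] = 71.9548.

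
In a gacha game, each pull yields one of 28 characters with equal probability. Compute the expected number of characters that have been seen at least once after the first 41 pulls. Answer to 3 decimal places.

21.696

For each character, P(seen in 41 pulls) = 1 - (27/28)^41 = 0.7749.
By linearity of expectation, E[distinct seen] = 28·(1 - (27/28)^41) = 21.6963.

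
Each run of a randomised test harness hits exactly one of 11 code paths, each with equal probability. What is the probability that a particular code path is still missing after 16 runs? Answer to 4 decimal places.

On each run the fixed code path fails to appear with probability 10/11.
P(still missing after 16) = (10/11)^16 = 0.21763.

0.2176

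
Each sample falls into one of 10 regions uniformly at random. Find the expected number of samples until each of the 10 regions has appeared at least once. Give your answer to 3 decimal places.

29.290

Split into phases: going from k distinct to k+1 distinct takes on average 10/(10-k) samples.
E[T] = 10/10 + 10/9 + 10/8 + ... + 10/2 + 10/1 = 10·H_{10}.
H_{10} = 2.9290, so E[T] = 29.2897.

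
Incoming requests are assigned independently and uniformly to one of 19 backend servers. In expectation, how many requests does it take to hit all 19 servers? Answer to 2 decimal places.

After k distinct servers have appeared, the next request gives a new one with probability (19-k)/19, so the expected wait for the (k+1)-th is 19/(19-k).
E[T] = 19/19 + 19/18 + 19/17 + ... + 19/2 + 19/1 = 19·H_{19}.
H_{19} = 3.548, so E[T] = 67.407.

67.41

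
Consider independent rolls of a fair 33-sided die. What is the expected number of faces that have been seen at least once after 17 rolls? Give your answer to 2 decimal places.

13.44

For each face, P(seen in 17 rolls) = 1 - (32/33)^17 = 0.407.
By linearity of expectation, E[distinct seen] = 33·(1 - (32/33)^17) = 13.442.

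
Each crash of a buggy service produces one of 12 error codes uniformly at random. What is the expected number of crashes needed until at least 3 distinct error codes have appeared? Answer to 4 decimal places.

Going from k to k+1 distinct takes a geometric number of crashes with mean 12/(12-k).
Sum over k = 0,...,2: E = 12/12 + 12/11 + 12/10 = 3.29091.

3.2909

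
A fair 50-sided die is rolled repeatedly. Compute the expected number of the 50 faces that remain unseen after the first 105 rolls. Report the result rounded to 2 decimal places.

For each face, P(unseen after 105) = (49/50)^105 = 0.120.
By linearity of expectation, E[unseen] = 50·(49/50)^105 = 5.994.

5.99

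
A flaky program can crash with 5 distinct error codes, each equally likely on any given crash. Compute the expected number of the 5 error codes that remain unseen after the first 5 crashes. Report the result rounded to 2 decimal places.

1.64

For each error code, P(unseen after 5) = (4/5)^5 = 0.328.
By linearity of expectation, E[unseen] = 5·(4/5)^5 = 1.638.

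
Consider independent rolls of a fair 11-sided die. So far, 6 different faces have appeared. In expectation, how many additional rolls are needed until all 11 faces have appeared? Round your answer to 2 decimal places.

25.12

With k distinct faces already seen, the next new one takes an expected 11/(11-k) rolls.
Sum over k = 6,...,10: E = 11/5 + 11/4 + 11/3 + 11/2 + 11/1 = 25.117.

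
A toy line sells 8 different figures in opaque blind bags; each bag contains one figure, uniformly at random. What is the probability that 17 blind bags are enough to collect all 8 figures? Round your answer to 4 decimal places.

0.3656

Let A_i be the event that figure i is missing after 17 blind bags. By inclusion–exclusion on the A_i,
P(all seen) = Σ_{j=0}^{8} (-1)^j C(8,j)((8-j)/8)^17
= 1.00000 - 0.82647 + 0.21047 - 0.01897 + 0.00053 - 0.00000 + 0.00000 - 0.00000 + 0.00000
= 0.36556.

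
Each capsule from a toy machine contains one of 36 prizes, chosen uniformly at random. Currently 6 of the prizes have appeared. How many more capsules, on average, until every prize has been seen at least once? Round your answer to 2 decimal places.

143.82

With k distinct prizes already seen, the next new one takes an expected 36/(36-k) capsules.
Sum over k = 6,...,35: E = 36/30 + 36/29 + 36/28 + ... + 36/2 + 36/1 = 143.820.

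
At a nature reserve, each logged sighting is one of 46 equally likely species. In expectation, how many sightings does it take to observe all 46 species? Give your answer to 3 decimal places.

The wait to go from k to k+1 distinct species is geometric with mean 46/(46-k).
E[T] = 46/46 + 46/45 + 46/44 + ... + 46/2 + 46/1 = 46·H_{46}.
H_{46} = 4.4167, so E[T] = 203.1676.

203.168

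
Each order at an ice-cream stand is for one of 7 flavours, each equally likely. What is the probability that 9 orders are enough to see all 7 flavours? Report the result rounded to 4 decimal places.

Let A_i be the event that flavour i is missing after 9 orders. By inclusion–exclusion on the A_i,
P(all seen) = Σ_{j=0}^{7} (-1)^j C(7,j)((7-j)/7)^9
= 1.00000 - 1.74814 + 1.01641 - 0.22737 + 0.01707 - 0.00027 + 0.00000 - 0.00000
= 0.05770.

0.0577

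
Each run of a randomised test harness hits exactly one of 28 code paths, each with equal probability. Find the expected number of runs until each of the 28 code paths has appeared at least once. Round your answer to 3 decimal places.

Split into phases: going from k distinct to k+1 distinct takes on average 28/(28-k) runs.
E[T] = 28/28 + 28/27 + 28/26 + ... + 28/2 + 28/1 = 28·H_{28}.
H_{28} = 3.9272, so E[T] = 109.9608.

109.961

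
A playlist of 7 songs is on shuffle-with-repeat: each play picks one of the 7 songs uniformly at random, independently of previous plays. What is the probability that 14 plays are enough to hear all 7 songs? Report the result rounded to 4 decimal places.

0.3666

By inclusion–exclusion over which songs are missing,
P(all seen) = Σ_{j=0}^{7} (-1)^j C(7,j)((7-j)/7)^14
= 1.00000 - 0.80880 + 0.18898 - 0.01385 + 0.00025 - 0.00000 + 0.00000 - 0.00000
= 0.36657.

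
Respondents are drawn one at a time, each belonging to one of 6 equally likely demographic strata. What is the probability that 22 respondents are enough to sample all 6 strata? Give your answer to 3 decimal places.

Let A_i be the event that stratum i is missing after 22 respondents. By inclusion–exclusion on the A_i,
P(all seen) = Σ_{j=0}^{6} (-1)^j C(6,j)((6-j)/6)^22
= 1.0000 - 0.1087 + 0.0020 - 0.0000 + 0.0000 - 0.0000 + 0.0000
= 0.8933.

0.893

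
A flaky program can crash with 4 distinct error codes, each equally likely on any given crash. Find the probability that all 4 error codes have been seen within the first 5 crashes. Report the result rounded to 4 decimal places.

By inclusion–exclusion over which error codes are missing,
P(all seen) = Σ_{j=0}^{4} (-1)^j C(4,j)((4-j)/4)^5
= 1.00000 - 0.94922 + 0.18750 - 0.00391 + 0.00000
= 0.23438.

0.2344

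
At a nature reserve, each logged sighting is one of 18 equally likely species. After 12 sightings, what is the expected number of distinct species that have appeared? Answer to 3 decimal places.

For each species, P(seen in 12 sightings) = 1 - (17/18)^12 = 0.4964.
By linearity of expectation, E[distinct seen] = 18·(1 - (17/18)^12) = 8.9345.

8.935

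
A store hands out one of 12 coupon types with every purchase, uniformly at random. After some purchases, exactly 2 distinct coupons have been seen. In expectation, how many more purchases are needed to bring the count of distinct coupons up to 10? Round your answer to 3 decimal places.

17.148

With k distinct coupons already seen, the next new one takes an expected 12/(12-k) purchases.
Sum over k = 2,...,9: E = 12/10 + 12/9 + 12/8 + ... + 12/4 + 12/3 = 17.1476.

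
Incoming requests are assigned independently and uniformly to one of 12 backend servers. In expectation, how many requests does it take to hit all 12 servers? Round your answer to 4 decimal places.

The wait to go from k to k+1 distinct servers is geometric with mean 12/(12-k).
E[T] = 12/12 + 12/11 + 12/10 + ... + 12/2 + 12/1 = 12·H_{12}.
H_{12} = 3.10321, so E[T] = 37.23853.

37.2385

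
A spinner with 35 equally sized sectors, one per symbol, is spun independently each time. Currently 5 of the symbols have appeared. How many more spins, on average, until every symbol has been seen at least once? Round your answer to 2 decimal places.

The wait to go from k to k+1 distinct symbols is geometric with mean 35/(35-k).
Sum over k = 5,...,34: E = 35/30 + 35/29 + 35/28 + ... + 35/2 + 35/1 = 139.825.

139.82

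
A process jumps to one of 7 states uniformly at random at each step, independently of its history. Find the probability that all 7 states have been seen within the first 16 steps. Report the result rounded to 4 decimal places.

0.4977

Let A_i be the event that state i is missing after 16 steps. By inclusion–exclusion on the A_i,
P(all seen) = Σ_{j=0}^{7} (-1)^j C(7,j)((7-j)/7)^16
= 1.00000 - 0.59422 + 0.09642 - 0.00452 + 0.00005 - 0.00000 + 0.00000 - 0.00000
= 0.49772.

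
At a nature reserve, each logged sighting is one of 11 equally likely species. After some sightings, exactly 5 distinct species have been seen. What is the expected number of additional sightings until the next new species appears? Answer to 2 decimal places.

1.83

The number of sightings until the next new species is geometric with success probability 6/11, so its mean is 11/6.
E = 11/6 = 1.833.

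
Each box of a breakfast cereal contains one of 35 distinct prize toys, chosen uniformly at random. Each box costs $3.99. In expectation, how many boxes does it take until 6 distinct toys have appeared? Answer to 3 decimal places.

6.479

Going from k to k+1 distinct takes a geometric number of boxes with mean 35/(35-k).
Sum over k = 0,...,5: E = 35/35 + 35/34 + 35/33 + 35/32 + 35/31 + 35/30 = 6.4795.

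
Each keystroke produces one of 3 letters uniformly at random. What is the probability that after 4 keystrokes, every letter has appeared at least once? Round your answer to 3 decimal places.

0.444

Let A_i be the event that letter i is missing after 4 keystrokes. By inclusion–exclusion on the A_i,
P(all seen) = Σ_{j=0}^{3} (-1)^j C(3,j)((3-j)/3)^4
= 1.0000 - 0.5926 + 0.0370 - 0.0000
= 0.4444.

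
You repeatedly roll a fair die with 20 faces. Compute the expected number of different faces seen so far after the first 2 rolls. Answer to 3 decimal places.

1.950

For each face, P(seen in 2 rolls) = 1 - (19/20)^2 = 0.0975.
By linearity of expectation, E[distinct seen] = 20·(1 - (19/20)^2) = 1.9500.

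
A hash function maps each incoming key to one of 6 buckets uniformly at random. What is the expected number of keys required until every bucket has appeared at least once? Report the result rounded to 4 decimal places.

14.7000

The wait to go from k to k+1 distinct buckets is geometric with mean 6/(6-k).
E[T] = 6/6 + 6/5 + 6/4 + 6/3 + 6/2 + 6/1 = 6·H_{6}.
H_{6} = 2.45000, so E[T] = 14.70000.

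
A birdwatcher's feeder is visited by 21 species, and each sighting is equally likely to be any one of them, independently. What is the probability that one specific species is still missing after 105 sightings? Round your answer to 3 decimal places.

0.006

Each sighting misses the fixed species with probability (21-1)/21 = 20/21, independently.
P(still missing after 105) = (20/21)^105 = 0.0060.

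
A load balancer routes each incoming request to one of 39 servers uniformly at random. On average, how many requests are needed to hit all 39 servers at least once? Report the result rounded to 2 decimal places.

165.89

The wait to go from k to k+1 distinct servers is geometric with mean 39/(39-k).
E[T] = 39/39 + 39/38 + 39/37 + ... + 39/2 + 39/1 = 39·H_{39}.
H_{39} = 4.254, so E[T] = 165.888.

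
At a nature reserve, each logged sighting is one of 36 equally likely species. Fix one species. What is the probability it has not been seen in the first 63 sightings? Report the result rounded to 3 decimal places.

0.170

On each sighting the fixed species fails to appear with probability 35/36.
P(still missing after 63) = (35/36)^63 = 0.1695.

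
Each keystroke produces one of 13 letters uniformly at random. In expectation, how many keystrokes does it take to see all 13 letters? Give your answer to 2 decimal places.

41.34

The wait to go from k to k+1 distinct letters is geometric with mean 13/(13-k).
E[T] = 13/13 + 13/12 + 13/11 + ... + 13/2 + 13/1 = 13·H_{13}.
H_{13} = 3.180, so E[T] = 41.342.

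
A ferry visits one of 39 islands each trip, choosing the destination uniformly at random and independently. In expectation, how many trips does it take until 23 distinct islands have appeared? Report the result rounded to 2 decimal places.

34.04

Going from k to k+1 distinct takes a geometric number of trips with mean 39/(39-k).
Sum over k = 0,...,22: E = 39/39 + 39/38 + 39/37 + ... + 39/18 + 39/17 = 34.040.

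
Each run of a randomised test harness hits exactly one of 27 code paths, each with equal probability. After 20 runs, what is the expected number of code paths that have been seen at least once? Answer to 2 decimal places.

14.31

For each code path, P(seen in 20 runs) = 1 - (26/27)^20 = 0.530.
By linearity of expectation, E[distinct seen] = 27·(1 - (26/27)^20) = 14.307.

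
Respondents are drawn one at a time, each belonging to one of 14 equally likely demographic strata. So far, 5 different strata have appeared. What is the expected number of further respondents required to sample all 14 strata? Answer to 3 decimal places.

From k distinct to k+1 distinct takes on average 14/(14-k) respondents.
Sum over k = 5,...,13: E = 14/9 + 14/8 + 14/7 + ... + 14/2 + 14/1 = 39.6056.

39.606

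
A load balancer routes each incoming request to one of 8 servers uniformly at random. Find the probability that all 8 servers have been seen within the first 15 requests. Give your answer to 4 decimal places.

0.2482

Let A_i be the event that server i is missing after 15 requests. By inclusion–exclusion on the A_i,
P(all seen) = Σ_{j=0}^{8} (-1)^j C(8,j)((8-j)/8)^15
= 1.00000 - 1.07947 + 0.37418 - 0.04857 + 0.00214 - 0.00002 + 0.00000 - 0.00000 + 0.00000
= 0.24825.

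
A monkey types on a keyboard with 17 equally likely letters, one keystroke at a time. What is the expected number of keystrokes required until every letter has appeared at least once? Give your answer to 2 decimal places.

Split into phases: going from k distinct to k+1 distinct takes on average 17/(17-k) keystrokes.
E[T] = 17/17 + 17/16 + 17/15 + ... + 17/2 + 17/1 = 17·H_{17}.
H_{17} = 3.440, so E[T] = 58.472.

58.47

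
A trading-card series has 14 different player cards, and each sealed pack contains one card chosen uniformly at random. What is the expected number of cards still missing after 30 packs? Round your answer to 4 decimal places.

For each card, P(unseen after 30) = (13/14)^30 = 0.10826.
By linearity of expectation, E[unseen] = 14·(13/14)^30 = 1.51561.

1.5156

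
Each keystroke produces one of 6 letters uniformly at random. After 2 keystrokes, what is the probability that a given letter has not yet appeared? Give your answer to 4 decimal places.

Each keystroke misses the fixed letter with probability (6-1)/6 = 5/6, independently.
P(still missing after 2) = (5/6)^2 = 0.69444.

0.6944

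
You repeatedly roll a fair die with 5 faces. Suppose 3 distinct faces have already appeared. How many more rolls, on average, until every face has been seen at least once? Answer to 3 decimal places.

7.500

The wait to go from k to k+1 distinct faces is geometric with mean 5/(5-k).
Sum over k = 3,...,4: E = 5/2 + 5/1 = 7.5000.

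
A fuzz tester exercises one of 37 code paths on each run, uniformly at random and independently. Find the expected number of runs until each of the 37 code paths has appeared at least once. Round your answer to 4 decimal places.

155.4587

After k distinct code paths have appeared, the next run gives a new one with probability (37-k)/37, so the expected wait for the (k+1)-th is 37/(37-k).
E[T] = 37/37 + 37/36 + 37/35 + ... + 37/2 + 37/1 = 37·H_{37}.
H_{37} = 4.20159, so E[T] = 155.45869.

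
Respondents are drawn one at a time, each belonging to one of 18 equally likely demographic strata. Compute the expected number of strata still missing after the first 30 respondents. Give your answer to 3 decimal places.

3.240

For each stratum, P(unseen after 30) = (17/18)^30 = 0.1800.
By linearity of expectation, E[unseen] = 18·(17/18)^30 = 3.2401.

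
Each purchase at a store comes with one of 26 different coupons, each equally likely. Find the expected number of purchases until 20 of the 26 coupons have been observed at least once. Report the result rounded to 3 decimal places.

Going from k to k+1 distinct takes a geometric number of purchases with mean 26/(26-k).
Sum over k = 0,...,19: E = 26/26 + 26/25 + 26/24 + ... + 26/8 + 26/7 = 36.5149.

36.515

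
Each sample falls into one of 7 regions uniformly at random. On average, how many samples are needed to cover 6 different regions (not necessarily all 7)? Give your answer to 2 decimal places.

11.15

Going from k to k+1 distinct takes a geometric number of samples with mean 7/(7-k).
Sum over k = 0,...,5: E = 7/7 + 7/6 + 7/5 + 7/4 + 7/3 + 7/2 = 11.150.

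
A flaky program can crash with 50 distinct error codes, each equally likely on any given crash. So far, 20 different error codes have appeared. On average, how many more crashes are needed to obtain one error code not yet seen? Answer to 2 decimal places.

1.67

Each crash yields a new error code with probability (50-20)/50 = 30/50, so the wait is geometric with mean 50/30.
E = 50/30 = 1.667.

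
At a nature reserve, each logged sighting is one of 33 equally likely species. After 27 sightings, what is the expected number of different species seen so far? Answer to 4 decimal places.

18.6224

For each species, P(seen in 27 sightings) = 1 - (32/33)^27 = 0.56431.
By linearity of expectation, E[distinct seen] = 33·(1 - (32/33)^27) = 18.62238.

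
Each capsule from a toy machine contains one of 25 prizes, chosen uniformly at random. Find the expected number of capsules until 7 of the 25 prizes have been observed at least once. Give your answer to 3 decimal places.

8.021

Going from k to k+1 distinct takes a geometric number of capsules with mean 25/(25-k).
Sum over k = 0,...,6: E = 25/25 + 25/24 + 25/23 + ... + 25/20 + 25/19 = 8.0213.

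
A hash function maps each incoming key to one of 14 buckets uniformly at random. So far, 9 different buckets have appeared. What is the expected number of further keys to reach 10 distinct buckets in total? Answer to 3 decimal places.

With k distinct buckets already seen, the next new one takes an expected 14/(14-k) keys.
Only the k = 9 term is needed: E = 14/5 = 2.8000.

2.800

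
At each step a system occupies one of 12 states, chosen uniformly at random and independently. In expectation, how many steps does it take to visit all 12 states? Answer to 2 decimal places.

After k distinct states have appeared, the next step gives a new one with probability (12-k)/12, so the expected wait for the (k+1)-th is 12/(12-k).
E[T] = 12/12 + 12/11 + 12/10 + ... + 12/2 + 12/1 = 12·H_{12}.
H_{12} = 3.103, so E[T] = 37.239.

37.24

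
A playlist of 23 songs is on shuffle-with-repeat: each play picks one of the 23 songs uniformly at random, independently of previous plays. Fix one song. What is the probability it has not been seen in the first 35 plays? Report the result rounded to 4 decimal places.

0.2110

On each play the fixed song fails to appear with probability 22/23.
P(still missing after 35) = (22/23)^35 = 0.21102.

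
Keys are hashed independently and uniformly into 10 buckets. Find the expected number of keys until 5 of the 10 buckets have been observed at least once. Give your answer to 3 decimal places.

With k distinct buckets already seen, the next new one arrives after an expected 10/(10-k) keys.
Sum over k = 0,...,4: E = 10/10 + 10/9 + 10/8 + 10/7 + 10/6 = 6.4563.

6.456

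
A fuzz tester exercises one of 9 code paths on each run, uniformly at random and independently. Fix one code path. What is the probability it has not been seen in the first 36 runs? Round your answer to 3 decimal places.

Each run misses the fixed code path with probability (9-1)/9 = 8/9, independently.
P(still missing after 36) = (8/9)^36 = 0.0144.

0.014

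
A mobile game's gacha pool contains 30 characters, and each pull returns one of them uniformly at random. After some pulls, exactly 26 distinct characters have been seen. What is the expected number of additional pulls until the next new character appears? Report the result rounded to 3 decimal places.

The number of pulls until the next new character is geometric with success probability 4/30, so its mean is 30/4.
E = 30/4 = 7.5000.

7.500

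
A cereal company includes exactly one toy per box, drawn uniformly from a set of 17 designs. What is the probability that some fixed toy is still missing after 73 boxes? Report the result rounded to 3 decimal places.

0.012

Each box misses the fixed toy with probability (17-1)/17 = 16/17, independently.
P(still missing after 73) = (16/17)^73 = 0.0120.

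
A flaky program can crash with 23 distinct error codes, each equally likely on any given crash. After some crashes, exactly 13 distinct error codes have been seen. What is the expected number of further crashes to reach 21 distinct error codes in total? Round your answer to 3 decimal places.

32.866

From k distinct to k+1 distinct takes on average 23/(23-k) crashes.
Sum over k = 13,...,20: E = 23/10 + 23/9 + 23/8 + ... + 23/4 + 23/3 = 32.8663.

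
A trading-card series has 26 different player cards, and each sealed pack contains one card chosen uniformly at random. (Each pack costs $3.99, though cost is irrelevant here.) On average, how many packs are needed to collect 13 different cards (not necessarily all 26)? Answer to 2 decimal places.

17.53

With k distinct cards already seen, the next new one arrives after an expected 26/(26-k) packs.
Sum over k = 0,...,12: E = 26/26 + 26/25 + 26/24 + ... + 26/15 + 26/14 = 17.531.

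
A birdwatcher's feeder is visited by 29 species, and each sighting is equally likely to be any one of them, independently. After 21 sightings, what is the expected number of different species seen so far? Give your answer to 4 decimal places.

For each species, P(seen in 21 sightings) = 1 - (28/29)^21 = 0.52141.
By linearity of expectation, E[distinct seen] = 29·(1 - (28/29)^21) = 15.12098.

15.1210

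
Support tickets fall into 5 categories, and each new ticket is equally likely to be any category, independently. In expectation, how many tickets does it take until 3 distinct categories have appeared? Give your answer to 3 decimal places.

Going from k to k+1 distinct takes a geometric number of tickets with mean 5/(5-k).
Sum over k = 0,...,2: E = 5/5 + 5/4 + 5/3 = 3.9167.

3.917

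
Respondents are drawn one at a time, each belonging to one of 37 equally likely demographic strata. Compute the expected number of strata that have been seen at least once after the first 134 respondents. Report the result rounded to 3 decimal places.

For each stratum, P(seen in 134 respondents) = 1 - (36/37)^134 = 0.9746.
By linearity of expectation, E[distinct seen] = 37·(1 - (36/37)^134) = 36.0587.

36.059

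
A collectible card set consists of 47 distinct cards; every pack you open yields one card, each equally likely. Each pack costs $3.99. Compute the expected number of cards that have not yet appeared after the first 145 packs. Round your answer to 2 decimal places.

For each card, P(unseen after 145) = (46/47)^145 = 0.044.
By linearity of expectation, E[unseen] = 47·(46/47)^145 = 2.079.

2.08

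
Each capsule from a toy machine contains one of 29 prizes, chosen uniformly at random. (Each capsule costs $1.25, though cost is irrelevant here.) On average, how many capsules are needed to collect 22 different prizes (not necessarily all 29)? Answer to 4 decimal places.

39.6951

Going from k to k+1 distinct takes a geometric number of capsules with mean 29/(29-k).
Sum over k = 0,...,21: E = 29/29 + 29/28 + 29/27 + ... + 29/9 + 29/8 = 39.69510.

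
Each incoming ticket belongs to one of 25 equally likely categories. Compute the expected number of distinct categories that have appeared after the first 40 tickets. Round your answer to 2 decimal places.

20.12

For each category, P(seen in 40 tickets) = 1 - (24/25)^40 = 0.805.
By linearity of expectation, E[distinct seen] = 25·(1 - (24/25)^40) = 20.116.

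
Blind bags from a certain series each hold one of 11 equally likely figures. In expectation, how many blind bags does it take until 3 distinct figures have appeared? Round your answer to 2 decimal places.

With k distinct figures already seen, the next new one arrives after an expected 11/(11-k) blind bags.
Sum over k = 0,...,2: E = 11/11 + 11/10 + 11/9 = 3.322.

3.32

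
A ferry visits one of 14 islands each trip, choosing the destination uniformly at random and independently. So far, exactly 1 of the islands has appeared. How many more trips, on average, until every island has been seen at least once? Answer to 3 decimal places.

44.522

The wait to go from k to k+1 distinct islands is geometric with mean 14/(14-k).
Sum over k = 1,...,13: E = 14/13 + 14/12 + 14/11 + ... + 14/2 + 14/1 = 44.5219.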